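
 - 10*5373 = -53730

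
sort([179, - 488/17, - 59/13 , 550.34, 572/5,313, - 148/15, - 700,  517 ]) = [ - 700, - 488/17, - 148/15,-59/13,572/5,179, 313,517, 550.34 ] 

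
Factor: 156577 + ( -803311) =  - 2^1 * 3^1*11^1  *41^1*239^1 =- 646734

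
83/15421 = 83/15421  =  0.01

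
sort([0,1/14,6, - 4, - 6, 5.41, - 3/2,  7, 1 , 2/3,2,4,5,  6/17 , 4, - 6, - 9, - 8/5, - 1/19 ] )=[ - 9, - 6, - 6, - 4, - 8/5,-3/2, - 1/19, 0 , 1/14,6/17,2/3,1, 2,4,4,  5, 5.41,6, 7 ] 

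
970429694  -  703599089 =266830605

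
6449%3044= 361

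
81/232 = 81/232 = 0.35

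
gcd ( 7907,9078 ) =1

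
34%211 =34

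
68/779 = 68/779 = 0.09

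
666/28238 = 333/14119=0.02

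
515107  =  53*9719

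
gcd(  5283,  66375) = 9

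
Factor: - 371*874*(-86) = 27885844= 2^2*7^1*19^1 * 23^1*43^1*53^1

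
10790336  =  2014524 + 8775812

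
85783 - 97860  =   - 12077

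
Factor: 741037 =11^1*23^1 * 29^1*101^1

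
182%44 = 6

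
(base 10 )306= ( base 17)110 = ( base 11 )259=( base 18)h0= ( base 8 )462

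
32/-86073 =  - 32/86073 = - 0.00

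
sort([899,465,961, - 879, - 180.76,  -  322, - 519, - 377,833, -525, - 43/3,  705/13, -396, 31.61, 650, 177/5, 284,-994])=[-994, - 879, - 525, - 519,- 396, - 377, - 322,-180.76, - 43/3 , 31.61, 177/5,705/13,284 , 465, 650, 833, 899, 961 ]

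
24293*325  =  7895225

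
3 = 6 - 3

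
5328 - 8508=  - 3180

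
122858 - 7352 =115506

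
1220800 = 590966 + 629834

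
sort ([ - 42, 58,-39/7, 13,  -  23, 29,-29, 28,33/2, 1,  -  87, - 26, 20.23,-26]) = [ - 87, - 42,-29, - 26,-26,-23,-39/7,  1, 13 , 33/2,20.23, 28,29,58] 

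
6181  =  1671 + 4510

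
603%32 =27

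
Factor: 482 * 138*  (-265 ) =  - 2^2*3^1*5^1 * 23^1*53^1*241^1 = -17626740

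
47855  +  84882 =132737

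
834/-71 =-834/71 = -11.75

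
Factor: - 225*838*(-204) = 2^3*3^3  *  5^2*17^1 * 419^1 = 38464200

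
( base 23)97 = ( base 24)8m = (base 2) 11010110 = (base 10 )214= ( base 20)AE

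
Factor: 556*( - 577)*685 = -219756220 = - 2^2*5^1*137^1* 139^1*577^1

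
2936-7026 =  - 4090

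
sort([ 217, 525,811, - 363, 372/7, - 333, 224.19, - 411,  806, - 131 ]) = [  -  411, - 363,-333 ,- 131, 372/7,217, 224.19, 525, 806, 811] 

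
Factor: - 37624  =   - 2^3*4703^1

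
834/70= 417/35 = 11.91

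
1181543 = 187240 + 994303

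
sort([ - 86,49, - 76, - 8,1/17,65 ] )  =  [-86 , - 76, - 8, 1/17, 49 , 65] 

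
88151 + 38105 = 126256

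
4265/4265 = 1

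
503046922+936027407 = 1439074329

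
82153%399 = 358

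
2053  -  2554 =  - 501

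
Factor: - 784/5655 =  - 2^4*3^( - 1 )*5^( - 1)*7^2*13^( - 1 )*29^ (-1)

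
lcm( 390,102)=6630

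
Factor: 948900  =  2^2*3^1*5^2*3163^1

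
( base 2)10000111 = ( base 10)135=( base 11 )113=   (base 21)69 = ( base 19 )72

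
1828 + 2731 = 4559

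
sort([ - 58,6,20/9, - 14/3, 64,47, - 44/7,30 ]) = [ - 58, - 44/7 ,-14/3,20/9 , 6, 30,  47 , 64]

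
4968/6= 828 =828.00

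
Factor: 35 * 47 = 1645 =5^1*7^1*47^1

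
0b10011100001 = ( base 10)1249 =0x4e1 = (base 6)5441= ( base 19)38E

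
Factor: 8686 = 2^1*43^1*101^1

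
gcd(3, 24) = 3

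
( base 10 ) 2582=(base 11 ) 1a38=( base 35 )23r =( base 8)5026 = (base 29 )321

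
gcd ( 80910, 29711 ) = 1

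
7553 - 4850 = 2703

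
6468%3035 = 398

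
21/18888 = 7/6296 = 0.00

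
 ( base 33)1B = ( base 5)134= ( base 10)44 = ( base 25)1J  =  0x2C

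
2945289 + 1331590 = 4276879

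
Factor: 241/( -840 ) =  -2^( - 3 )*3^( - 1)*5^(  -  1) * 7^(-1) * 241^1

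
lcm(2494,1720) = 49880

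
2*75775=151550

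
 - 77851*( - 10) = 778510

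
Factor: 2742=2^1 * 3^1*457^1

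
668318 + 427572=1095890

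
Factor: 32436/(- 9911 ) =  - 36/11 = - 2^2*3^2 * 11^(-1) 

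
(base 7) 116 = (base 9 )68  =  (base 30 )22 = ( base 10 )62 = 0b111110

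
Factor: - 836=- 2^2*11^1*19^1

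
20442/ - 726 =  - 29+102/121  =  - 28.16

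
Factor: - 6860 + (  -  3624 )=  - 2^2*2621^1 =- 10484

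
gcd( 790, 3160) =790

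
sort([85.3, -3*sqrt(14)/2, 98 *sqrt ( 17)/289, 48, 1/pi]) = [-3 * sqrt( 14 )/2 , 1/pi,98*sqrt( 17 ) /289, 48,85.3]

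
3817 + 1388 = 5205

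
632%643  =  632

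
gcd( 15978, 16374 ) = 6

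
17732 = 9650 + 8082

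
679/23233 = 97/3319 =0.03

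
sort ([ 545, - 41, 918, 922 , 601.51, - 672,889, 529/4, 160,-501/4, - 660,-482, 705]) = [ - 672, -660, - 482, - 501/4, - 41, 529/4,  160 , 545,601.51, 705,889, 918, 922]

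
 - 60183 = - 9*6687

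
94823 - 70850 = 23973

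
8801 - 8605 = 196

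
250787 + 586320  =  837107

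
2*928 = 1856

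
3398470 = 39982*85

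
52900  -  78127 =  - 25227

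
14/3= 4 + 2/3 = 4.67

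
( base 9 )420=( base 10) 342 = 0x156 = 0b101010110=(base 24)e6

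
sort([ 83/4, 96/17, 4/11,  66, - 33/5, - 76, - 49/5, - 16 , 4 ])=[ - 76, - 16, -49/5, - 33/5, 4/11, 4,  96/17,83/4, 66 ] 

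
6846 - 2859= 3987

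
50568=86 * 588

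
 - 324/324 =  - 1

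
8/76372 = 2/19093 = 0.00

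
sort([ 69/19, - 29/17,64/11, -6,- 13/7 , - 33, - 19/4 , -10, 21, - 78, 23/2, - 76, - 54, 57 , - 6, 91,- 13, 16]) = [ - 78, - 76 , - 54,- 33, - 13,  -  10 , - 6,  -  6, - 19/4,-13/7 , - 29/17, 69/19,  64/11 , 23/2, 16,  21, 57,91] 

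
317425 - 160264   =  157161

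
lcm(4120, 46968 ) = 234840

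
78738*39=3070782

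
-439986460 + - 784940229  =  -1224926689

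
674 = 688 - 14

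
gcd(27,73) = 1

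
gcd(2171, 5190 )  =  1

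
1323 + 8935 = 10258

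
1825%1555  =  270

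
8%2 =0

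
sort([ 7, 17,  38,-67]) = [  -  67,7,17, 38] 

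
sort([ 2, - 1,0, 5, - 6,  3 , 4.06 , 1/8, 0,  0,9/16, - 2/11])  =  [-6, - 1,- 2/11,0,0, 0 , 1/8, 9/16,2 , 3, 4.06, 5 ]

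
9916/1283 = 7 + 935/1283= 7.73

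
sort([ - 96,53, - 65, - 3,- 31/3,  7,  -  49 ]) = [- 96, - 65,  -  49,-31/3,-3,7,53 ]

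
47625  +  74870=122495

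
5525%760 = 205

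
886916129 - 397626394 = 489289735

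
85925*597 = 51297225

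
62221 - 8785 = 53436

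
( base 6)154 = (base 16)46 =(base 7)130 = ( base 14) 50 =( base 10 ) 70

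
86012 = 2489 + 83523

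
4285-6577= - 2292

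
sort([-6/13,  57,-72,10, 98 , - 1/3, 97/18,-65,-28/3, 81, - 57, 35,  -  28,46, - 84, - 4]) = [-84, - 72,-65,-57,-28, -28/3, -4, - 6/13  ,  -  1/3, 97/18, 10,35,46, 57,81,98 ]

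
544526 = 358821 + 185705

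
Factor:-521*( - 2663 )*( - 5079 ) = -3^1 * 521^1*1693^1*2663^1 =- 7046721417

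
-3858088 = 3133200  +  -6991288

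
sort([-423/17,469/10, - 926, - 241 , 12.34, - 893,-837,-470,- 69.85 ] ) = [-926, - 893,- 837, - 470,-241,  -  69.85, - 423/17, 12.34, 469/10 ]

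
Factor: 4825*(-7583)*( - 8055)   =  294716138625=3^2*5^3*179^1 * 193^1 *7583^1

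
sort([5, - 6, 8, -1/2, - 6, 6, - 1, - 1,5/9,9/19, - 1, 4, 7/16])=[-6 , - 6, - 1,  -  1, - 1, - 1/2, 7/16,9/19, 5/9, 4, 5,6, 8]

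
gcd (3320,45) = 5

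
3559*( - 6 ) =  - 21354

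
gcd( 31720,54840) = 40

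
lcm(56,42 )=168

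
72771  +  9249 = 82020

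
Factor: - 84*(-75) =6300= 2^2* 3^2*5^2*7^1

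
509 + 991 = 1500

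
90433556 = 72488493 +17945063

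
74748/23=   3249 + 21/23 = 3249.91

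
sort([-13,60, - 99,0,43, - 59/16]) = [ - 99, - 13, - 59/16,0, 43, 60 ] 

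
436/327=1 + 1/3 = 1.33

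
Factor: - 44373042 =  - 2^1*3^3*7^1*117389^1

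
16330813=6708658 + 9622155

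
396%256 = 140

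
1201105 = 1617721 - 416616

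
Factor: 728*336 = 2^7*3^1*7^2*13^1=244608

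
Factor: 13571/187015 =41/565  =  5^( - 1)*41^1*113^(  -  1) 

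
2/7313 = 2/7313 =0.00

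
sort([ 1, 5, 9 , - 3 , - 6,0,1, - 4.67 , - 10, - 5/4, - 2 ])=[ - 10, - 6, - 4.67, - 3, - 2 , - 5/4,0,1 , 1,5, 9 ]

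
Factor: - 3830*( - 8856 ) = 2^4*3^3*5^1*41^1*383^1= 33918480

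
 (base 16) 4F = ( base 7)142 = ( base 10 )79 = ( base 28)2N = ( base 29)2l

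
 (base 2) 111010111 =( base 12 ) 333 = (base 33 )e9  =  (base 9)573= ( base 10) 471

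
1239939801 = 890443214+349496587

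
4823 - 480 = 4343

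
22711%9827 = 3057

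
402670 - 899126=-496456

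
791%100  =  91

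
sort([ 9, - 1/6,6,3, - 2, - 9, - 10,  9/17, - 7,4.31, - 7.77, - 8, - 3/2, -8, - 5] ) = [ - 10, - 9,-8 , - 8,- 7.77, - 7,-5, - 2, -3/2,-1/6,  9/17 , 3,4.31, 6, 9 ] 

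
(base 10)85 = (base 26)37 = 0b1010101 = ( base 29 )2R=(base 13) 67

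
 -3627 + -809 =  -  4436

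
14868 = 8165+6703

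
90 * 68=6120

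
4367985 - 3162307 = 1205678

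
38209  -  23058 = 15151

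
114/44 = 2 + 13/22 = 2.59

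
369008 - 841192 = -472184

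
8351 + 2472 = 10823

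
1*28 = 28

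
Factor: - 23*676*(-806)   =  2^3*13^3* 23^1*31^1 = 12531688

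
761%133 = 96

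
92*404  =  37168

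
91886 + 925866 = 1017752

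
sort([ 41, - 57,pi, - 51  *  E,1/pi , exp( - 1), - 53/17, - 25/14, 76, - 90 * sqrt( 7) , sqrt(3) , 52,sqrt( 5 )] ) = [- 90*sqrt (7),  -  51*E,-57, -53/17, - 25/14  ,  1/pi,  exp( - 1), sqrt( 3), sqrt(5 ),pi, 41 , 52, 76]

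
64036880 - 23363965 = 40672915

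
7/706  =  7/706 =0.01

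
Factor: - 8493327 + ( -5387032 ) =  - 1213^1*11443^1 = - 13880359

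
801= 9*89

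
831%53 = 36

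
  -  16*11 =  - 176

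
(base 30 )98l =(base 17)1bfe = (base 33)7mc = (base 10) 8361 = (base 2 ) 10000010101001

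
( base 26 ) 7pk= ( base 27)7b2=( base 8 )12432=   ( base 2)1010100011010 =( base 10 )5402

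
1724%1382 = 342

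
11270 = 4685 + 6585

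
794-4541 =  - 3747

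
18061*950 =17157950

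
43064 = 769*56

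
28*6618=185304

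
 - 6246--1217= - 5029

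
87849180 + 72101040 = 159950220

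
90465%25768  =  13161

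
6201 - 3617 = 2584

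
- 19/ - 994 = 19/994 = 0.02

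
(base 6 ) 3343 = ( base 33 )no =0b1100001111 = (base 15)373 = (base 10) 783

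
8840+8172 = 17012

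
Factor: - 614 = -2^1*307^1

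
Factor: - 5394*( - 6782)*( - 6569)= - 240307867452  =  - 2^2*3^1*29^1 * 31^1*3391^1*6569^1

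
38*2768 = 105184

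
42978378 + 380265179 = 423243557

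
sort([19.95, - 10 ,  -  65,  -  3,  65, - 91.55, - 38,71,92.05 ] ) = [ - 91.55,  -  65, - 38, - 10, - 3, 19.95,65, 71,92.05] 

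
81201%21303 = 17292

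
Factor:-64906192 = -2^4*13^1*97^1*3217^1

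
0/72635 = 0 = 0.00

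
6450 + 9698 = 16148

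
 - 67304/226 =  -33652/113  =  - 297.81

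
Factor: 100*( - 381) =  - 38100 = - 2^2 * 3^1*5^2*127^1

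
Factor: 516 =2^2*3^1*43^1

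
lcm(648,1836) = 11016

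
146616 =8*18327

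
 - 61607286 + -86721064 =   -  148328350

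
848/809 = 848/809= 1.05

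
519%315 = 204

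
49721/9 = 5524  +  5/9   =  5524.56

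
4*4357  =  17428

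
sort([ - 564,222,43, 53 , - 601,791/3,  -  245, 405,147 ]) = [ - 601 , - 564, - 245, 43,53, 147,222 , 791/3, 405]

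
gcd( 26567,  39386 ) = 1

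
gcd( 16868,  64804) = 4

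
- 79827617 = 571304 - 80398921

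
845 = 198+647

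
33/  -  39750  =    -  1 + 13239/13250 = - 0.00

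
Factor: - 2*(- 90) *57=10260 = 2^2*3^3* 5^1*19^1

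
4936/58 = 2468/29 = 85.10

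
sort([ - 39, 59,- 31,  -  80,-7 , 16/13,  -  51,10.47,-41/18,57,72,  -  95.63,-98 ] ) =[ - 98,  -  95.63,  -  80, - 51, -39, - 31,-7,  -  41/18,16/13,10.47, 57, 59,72]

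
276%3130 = 276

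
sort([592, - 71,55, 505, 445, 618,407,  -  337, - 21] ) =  [ - 337, - 71,-21  ,  55,407,445, 505,592,618 ]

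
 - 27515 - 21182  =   - 48697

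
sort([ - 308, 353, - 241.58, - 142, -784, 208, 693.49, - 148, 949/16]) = [ - 784, - 308, - 241.58, - 148, - 142, 949/16, 208, 353,693.49 ]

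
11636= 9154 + 2482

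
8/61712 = 1/7714 = 0.00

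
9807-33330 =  - 23523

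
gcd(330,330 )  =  330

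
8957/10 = 895 + 7/10 = 895.70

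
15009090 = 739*20310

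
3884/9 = 3884/9 = 431.56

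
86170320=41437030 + 44733290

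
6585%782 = 329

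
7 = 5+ 2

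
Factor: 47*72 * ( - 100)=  - 338400= - 2^5 * 3^2*5^2*47^1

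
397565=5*79513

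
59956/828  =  14989/207 = 72.41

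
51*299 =15249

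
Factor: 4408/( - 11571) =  - 8/21 = - 2^3*3^( - 1)*7^(-1)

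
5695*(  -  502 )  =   - 2858890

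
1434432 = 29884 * 48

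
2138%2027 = 111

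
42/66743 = 42/66743 = 0.00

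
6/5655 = 2/1885 =0.00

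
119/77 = 17/11 = 1.55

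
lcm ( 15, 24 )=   120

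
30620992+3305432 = 33926424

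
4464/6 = 744 = 744.00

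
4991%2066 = 859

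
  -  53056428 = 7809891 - 60866319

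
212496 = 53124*4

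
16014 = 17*942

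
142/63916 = 71/31958 = 0.00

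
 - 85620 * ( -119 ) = 10188780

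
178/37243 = 178/37243 = 0.00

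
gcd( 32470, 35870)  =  170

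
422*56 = 23632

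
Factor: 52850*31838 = 1682638300 =2^2*5^2*7^1*151^1 * 15919^1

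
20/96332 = 5/24083 = 0.00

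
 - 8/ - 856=1/107 = 0.01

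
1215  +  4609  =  5824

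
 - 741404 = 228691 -970095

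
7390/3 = 2463 + 1/3 = 2463.33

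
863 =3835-2972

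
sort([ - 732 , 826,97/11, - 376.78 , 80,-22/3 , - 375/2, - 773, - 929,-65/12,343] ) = [ - 929, - 773, - 732, - 376.78, -375/2, - 22/3,-65/12,97/11, 80,343 , 826]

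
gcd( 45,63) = 9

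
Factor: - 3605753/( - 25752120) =2^( - 3) * 3^ ( - 1) *5^( - 1 ) * 67^( - 1)*569^1*3203^( - 1 )*6337^1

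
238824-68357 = 170467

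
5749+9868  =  15617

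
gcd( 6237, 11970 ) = 63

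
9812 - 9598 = 214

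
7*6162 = 43134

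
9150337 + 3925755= 13076092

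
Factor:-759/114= -253/38 = -2^( - 1)*11^1*19^( - 1 )*23^1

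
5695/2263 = 2 + 1169/2263 = 2.52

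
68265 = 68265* 1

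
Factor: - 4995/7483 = - 3^3*5^1*7^(-1)* 37^1*1069^(-1)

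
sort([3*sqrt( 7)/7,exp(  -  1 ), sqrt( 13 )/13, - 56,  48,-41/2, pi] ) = [ - 56, - 41/2, sqrt( 13 ) /13, exp( - 1), 3 *sqrt( 7)/7, pi,48] 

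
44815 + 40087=84902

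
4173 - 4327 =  - 154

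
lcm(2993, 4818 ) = 197538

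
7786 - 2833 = 4953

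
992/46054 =496/23027 = 0.02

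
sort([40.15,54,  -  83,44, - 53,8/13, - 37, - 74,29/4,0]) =[ - 83, - 74, - 53, - 37,0,8/13,29/4,40.15,44,54 ]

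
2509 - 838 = 1671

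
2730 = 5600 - 2870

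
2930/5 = 586 = 586.00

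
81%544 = 81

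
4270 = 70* 61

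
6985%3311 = 363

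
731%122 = 121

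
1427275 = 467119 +960156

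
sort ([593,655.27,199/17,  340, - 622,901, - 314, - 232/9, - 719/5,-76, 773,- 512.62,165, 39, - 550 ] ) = [ - 622, - 550,-512.62, - 314 , - 719/5, - 76, - 232/9, 199/17,39 , 165 , 340,593, 655.27, 773,901 ]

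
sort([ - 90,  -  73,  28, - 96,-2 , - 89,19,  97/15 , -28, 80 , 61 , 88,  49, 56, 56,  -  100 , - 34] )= [ - 100,-96, - 90, - 89, - 73, - 34 , - 28, - 2, 97/15, 19, 28, 49,56,56, 61, 80, 88] 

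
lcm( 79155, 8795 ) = 79155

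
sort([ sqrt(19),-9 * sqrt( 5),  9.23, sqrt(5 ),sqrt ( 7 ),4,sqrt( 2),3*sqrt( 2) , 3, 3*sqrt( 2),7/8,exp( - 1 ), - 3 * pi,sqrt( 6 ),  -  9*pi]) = [ -9*pi,-9*sqrt(5 ), - 3 * pi,exp( - 1),  7/8 , sqrt(2), sqrt( 5),sqrt(6),sqrt ( 7),3,4,3*sqrt( 2),3*sqrt(2),sqrt(19 ),9.23]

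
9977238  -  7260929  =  2716309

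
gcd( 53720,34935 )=85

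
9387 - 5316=4071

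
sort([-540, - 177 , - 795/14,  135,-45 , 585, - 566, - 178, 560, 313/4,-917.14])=[ - 917.14, - 566, - 540, - 178,-177,-795/14, -45,313/4,135,560, 585] 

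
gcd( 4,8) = 4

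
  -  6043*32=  - 193376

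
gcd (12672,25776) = 144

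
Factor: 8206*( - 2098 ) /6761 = -2^2 * 11^1*373^1 * 1049^1* 6761^(  -  1 ) = -17216188/6761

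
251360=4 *62840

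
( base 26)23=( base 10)55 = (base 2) 110111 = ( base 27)21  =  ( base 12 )47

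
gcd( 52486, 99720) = 2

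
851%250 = 101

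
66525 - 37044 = 29481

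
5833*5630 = 32839790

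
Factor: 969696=2^5*3^2 * 7^1 * 13^1*37^1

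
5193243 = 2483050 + 2710193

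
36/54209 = 36/54209 = 0.00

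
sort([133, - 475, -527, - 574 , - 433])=[ - 574,-527, - 475, - 433,133]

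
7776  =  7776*1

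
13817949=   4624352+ 9193597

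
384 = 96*4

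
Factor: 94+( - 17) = 7^1 * 11^1 =77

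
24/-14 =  - 2 +2/7 = - 1.71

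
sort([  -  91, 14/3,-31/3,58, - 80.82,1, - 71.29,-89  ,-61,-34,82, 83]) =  [ - 91, - 89,- 80.82 ,-71.29,-61, - 34, - 31/3,1 , 14/3, 58,82, 83] 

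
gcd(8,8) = 8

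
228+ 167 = 395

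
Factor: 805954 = 2^1*271^1*1487^1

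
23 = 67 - 44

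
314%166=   148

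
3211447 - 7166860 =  - 3955413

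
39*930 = 36270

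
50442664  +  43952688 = 94395352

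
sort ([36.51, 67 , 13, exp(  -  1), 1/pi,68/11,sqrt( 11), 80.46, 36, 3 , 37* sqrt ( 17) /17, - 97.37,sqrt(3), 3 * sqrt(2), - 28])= [ - 97.37,- 28, 1/pi, exp( - 1), sqrt( 3), 3, sqrt(11) , 3*sqrt( 2), 68/11,37*sqrt(17 )/17, 13,36,36.51,  67, 80.46]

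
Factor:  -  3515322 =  - 2^1*3^1*29^1*89^1*227^1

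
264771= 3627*73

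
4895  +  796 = 5691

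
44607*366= 16326162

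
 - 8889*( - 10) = 88890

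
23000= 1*23000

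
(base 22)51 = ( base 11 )a1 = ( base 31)3i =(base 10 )111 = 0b1101111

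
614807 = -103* ( - 5969 )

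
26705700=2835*9420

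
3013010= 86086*35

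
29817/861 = 9939/287= 34.63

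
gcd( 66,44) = 22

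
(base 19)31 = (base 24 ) 2A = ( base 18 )34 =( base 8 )72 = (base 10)58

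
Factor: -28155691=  - 28155691^1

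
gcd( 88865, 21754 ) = 1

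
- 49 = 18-67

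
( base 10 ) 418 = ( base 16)1A2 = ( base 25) GI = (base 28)EQ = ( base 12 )2AA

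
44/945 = 44/945 = 0.05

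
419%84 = 83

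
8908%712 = 364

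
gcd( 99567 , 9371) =1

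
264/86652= 22/7221 = 0.00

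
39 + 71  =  110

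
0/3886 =0 =0.00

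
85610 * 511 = 43746710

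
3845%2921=924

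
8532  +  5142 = 13674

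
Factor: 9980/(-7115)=  -  1996/1423= - 2^2*499^1*1423^( - 1)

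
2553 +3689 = 6242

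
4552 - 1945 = 2607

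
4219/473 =8 + 435/473 = 8.92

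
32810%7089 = 4454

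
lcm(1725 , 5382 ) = 134550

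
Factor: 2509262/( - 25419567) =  - 2^1 * 3^( - 1) * 7^1*179233^1*  8473189^(-1 )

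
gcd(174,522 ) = 174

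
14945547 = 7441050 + 7504497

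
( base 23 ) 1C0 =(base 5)11210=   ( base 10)805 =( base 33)OD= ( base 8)1445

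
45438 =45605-167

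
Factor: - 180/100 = -3^2*5^( - 1)= -9/5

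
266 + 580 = 846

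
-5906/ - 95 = 62 + 16/95 = 62.17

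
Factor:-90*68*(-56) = 2^6*3^2*5^1*7^1*17^1 = 342720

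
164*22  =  3608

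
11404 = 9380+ 2024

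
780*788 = 614640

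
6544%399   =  160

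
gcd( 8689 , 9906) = 1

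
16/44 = 4/11  =  0.36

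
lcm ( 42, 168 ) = 168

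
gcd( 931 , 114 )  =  19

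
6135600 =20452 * 300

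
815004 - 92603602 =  - 91788598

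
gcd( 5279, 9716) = 1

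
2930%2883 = 47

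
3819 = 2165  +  1654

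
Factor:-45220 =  - 2^2*5^1*7^1*17^1*19^1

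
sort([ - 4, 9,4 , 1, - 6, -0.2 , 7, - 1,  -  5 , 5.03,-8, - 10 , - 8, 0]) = [- 10,-8, - 8, - 6, - 5, - 4,- 1,-0.2,0,1,4, 5.03,7,9 ] 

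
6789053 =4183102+2605951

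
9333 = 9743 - 410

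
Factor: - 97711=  - 97711^1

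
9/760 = 9/760 = 0.01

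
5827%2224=1379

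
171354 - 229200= - 57846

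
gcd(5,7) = 1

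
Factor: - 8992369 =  - 37^1*47^1*5171^1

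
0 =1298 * 0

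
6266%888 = 50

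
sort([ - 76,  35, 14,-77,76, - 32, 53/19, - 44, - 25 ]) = [-77,-76,-44 ,-32, - 25, 53/19, 14, 35,76]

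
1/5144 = 1/5144 = 0.00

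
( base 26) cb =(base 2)101000011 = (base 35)98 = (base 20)g3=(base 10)323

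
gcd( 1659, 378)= 21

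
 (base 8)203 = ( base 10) 131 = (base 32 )43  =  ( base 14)95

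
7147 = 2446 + 4701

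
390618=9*43402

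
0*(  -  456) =0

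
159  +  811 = 970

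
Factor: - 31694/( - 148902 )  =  3^(-1)*53^1*83^( - 1)  =  53/249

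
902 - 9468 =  - 8566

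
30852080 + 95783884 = 126635964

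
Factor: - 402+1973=1571^1 = 1571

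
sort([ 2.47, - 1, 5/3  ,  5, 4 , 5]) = [ - 1, 5/3,2.47, 4,5,  5]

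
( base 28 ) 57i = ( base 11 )3119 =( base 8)10046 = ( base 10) 4134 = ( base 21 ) 97i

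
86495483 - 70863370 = 15632113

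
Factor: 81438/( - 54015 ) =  - 2^1*5^(-1) * 7^2*13^(-1 ) = - 98/65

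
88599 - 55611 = 32988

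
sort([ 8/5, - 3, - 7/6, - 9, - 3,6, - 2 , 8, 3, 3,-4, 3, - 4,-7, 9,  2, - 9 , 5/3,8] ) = [-9, - 9,-7, - 4, - 4, - 3, - 3,-2 ,  -  7/6, 8/5, 5/3, 2, 3, 3, 3, 6,  8, 8, 9 ] 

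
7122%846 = 354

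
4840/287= 16 + 248/287 = 16.86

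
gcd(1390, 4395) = 5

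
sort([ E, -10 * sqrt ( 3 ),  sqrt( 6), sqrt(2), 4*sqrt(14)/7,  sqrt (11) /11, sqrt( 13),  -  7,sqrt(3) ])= [ - 10*  sqrt( 3), - 7, sqrt(11 ) /11,sqrt(2), sqrt( 3), 4*sqrt( 14)/7,sqrt(6 ), E, sqrt( 13)]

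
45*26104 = 1174680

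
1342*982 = 1317844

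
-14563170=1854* ( - 7855)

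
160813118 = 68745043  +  92068075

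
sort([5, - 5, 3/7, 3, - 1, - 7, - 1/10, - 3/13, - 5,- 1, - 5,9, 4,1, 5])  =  [  -  7, - 5, - 5,-5, - 1, - 1, - 3/13, - 1/10, 3/7,  1, 3, 4, 5,5 , 9 ] 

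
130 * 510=66300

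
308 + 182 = 490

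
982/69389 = 982/69389 = 0.01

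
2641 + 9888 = 12529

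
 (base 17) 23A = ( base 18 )1H9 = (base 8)1177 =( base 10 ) 639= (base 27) ni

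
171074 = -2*(  -  85537) 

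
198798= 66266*3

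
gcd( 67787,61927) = 1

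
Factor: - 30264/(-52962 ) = 4/7 = 2^2  *  7^(-1)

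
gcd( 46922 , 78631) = 1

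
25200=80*315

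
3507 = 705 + 2802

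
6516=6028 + 488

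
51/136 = 3/8 = 0.38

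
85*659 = 56015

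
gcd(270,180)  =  90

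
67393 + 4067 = 71460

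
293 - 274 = 19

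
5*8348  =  41740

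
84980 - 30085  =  54895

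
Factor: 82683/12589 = 3^2  *9187^1 * 12589^( - 1)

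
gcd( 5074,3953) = 59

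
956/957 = 956/957 = 1.00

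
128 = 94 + 34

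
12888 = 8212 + 4676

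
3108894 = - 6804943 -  - 9913837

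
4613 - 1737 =2876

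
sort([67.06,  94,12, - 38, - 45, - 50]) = [ - 50, -45, - 38,12,67.06,94]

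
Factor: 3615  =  3^1*5^1*241^1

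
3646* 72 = 262512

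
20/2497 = 20/2497 = 0.01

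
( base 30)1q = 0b111000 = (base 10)56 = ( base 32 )1o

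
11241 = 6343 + 4898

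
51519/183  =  17173/61= 281.52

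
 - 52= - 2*26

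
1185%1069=116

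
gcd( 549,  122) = 61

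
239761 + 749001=988762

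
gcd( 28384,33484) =4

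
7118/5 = 1423 + 3/5 = 1423.60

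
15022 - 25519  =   - 10497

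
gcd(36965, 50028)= 1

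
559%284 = 275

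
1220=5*244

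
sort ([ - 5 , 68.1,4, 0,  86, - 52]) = [ - 52, - 5, 0, 4, 68.1, 86]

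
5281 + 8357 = 13638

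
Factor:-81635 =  - 5^1*29^1 * 563^1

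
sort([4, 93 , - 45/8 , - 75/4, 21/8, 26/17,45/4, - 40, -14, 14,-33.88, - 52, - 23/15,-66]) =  [ - 66,  -  52,-40, - 33.88, - 75/4,  -  14, - 45/8, - 23/15,26/17,21/8,4, 45/4,14, 93]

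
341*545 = 185845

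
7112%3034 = 1044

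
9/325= 9/325 = 0.03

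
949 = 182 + 767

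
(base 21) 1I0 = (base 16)333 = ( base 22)1F5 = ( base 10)819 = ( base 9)1110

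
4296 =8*537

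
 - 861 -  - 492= - 369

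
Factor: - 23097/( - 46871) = 3^1*11^( - 1 )*4261^( - 1 )*7699^1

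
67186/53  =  67186/53 = 1267.66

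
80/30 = 2+2/3 = 2.67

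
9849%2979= 912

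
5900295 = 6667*885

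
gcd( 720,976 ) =16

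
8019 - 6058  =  1961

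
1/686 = 1/686= 0.00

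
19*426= 8094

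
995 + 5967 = 6962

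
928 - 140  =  788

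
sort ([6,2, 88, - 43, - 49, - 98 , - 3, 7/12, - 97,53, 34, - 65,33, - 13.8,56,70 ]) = [ - 98, - 97, - 65, - 49, - 43,  -  13.8, - 3,7/12,  2, 6,33, 34,53,56,70,  88 ]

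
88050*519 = 45697950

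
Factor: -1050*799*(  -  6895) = 2^1*3^1*5^3*7^2*17^1*47^1 *197^1 = 5784560250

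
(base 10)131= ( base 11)10a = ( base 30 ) 4b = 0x83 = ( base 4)2003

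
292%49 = 47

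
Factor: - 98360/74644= - 24590/18661 =- 2^1 * 5^1*2459^1*18661^( - 1)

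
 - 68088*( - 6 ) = 408528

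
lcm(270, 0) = 0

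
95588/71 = 95588/71 = 1346.31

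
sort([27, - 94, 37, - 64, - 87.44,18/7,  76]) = [- 94, - 87.44, - 64,18/7 , 27,37,76]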